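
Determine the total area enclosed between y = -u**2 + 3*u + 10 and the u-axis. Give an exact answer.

343/6

The curve meets the u-axis where -u**2 + 3*u + 10 = 0, i.e. -(u - 5)*(u + 2) = 0, at u = -2, 5.
On [-2, 5] the curve lies above the axis; ∫[-2,5] (-u**2 + 3*u + 10) du = 343/6, giving area 343/6.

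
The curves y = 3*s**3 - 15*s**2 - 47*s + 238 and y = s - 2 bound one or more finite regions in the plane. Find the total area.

Set the curves equal: 3*s**3 - 15*s**2 - 47*s + 238 = s - 2, so 3*s**3 - 15*s**2 - 48*s + 240 = 0, which factors as 3*(s - 5)*(s - 4)*(s + 4) = 0. The curves meet at s = -4, 4, 5.
On [-4, 4], y = 3*s**3 - 15*s**2 - 47*s + 238 is on top; that piece has area ∫[-4,4] (3*s**3 - 15*s**2 - 48*s + 240) ds = 1280.
On [4, 5], y = s - 2 is on top; that piece has area ∫[4,5] (-(3*s**3 - 15*s**2 - 48*s + 240)) ds = 17/4.
Total enclosed area = 1280 + 17/4 = 5137/4.

5137/4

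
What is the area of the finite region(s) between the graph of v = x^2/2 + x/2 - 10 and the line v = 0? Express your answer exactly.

243/4

The curve meets the x-axis where x^2/2 + x/2 - 10 = 0, i.e. (x - 4)*(x + 5)/2 = 0, at x = -5, 4.
On [-5, 4] the curve lies below the axis; ∫[-5,4] (x^2/2 + x/2 - 10) dx = -243/4, giving area 243/4.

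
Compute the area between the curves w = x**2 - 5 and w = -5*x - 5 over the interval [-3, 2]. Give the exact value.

157/6

The difference (x**2 - 5) - (-5*x - 5) = x**2 + 5*x changes sign at x = 0 inside [-3, 2], so split the integral there.
∫[-3,0] (x**2 + 5*x) dx = -27/2; the area of that piece is 27/2.
∫[0,2] (x**2 + 5*x) dx = 38/3.
Total area = 27/2 + 38/3 = 157/6.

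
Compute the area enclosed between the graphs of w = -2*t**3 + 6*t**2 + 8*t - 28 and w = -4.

131/2

Set the curves equal: -2*t**3 + 6*t**2 + 8*t - 28 = -4, so -2*t**3 + 6*t**2 + 8*t - 24 = 0, which factors as -2*(t - 3)*(t - 2)*(t + 2) = 0. The curves meet at t = -2, 2, 3.
On [-2, 2], w = -4 is on top; that piece has area ∫[-2,2] (-(-2*t**3 + 6*t**2 + 8*t - 24)) dt = 64.
On [2, 3], w = -2*t**3 + 6*t**2 + 8*t - 28 is on top; that piece has area ∫[2,3] (-2*t**3 + 6*t**2 + 8*t - 24) dt = 3/2.
Total enclosed area = 64 + 3/2 = 131/2.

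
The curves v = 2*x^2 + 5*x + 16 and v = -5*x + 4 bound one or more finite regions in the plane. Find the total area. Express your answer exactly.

1/3

Set the curves equal: 2*x^2 + 5*x + 16 = -5*x + 4, so 2*x^2 + 10*x + 12 = 0, which factors as 2*(x + 2)*(x + 3) = 0. The curves meet at x = -3, -2.
On [-3, -2], v = -5*x + 4 is on top; that piece has area ∫[-3,-2] (-(2*x^2 + 10*x + 12)) dx = 1/3.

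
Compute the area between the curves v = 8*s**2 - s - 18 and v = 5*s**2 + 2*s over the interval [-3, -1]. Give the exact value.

15

The difference (8*s**2 - s - 18) - (5*s**2 + 2*s) = 3*s**2 - 3*s - 18 changes sign at s = -2 inside [-3, -1], so split the integral there.
∫[-3,-2] (3*s**2 - 3*s - 18) ds = 17/2.
∫[-2,-1] (3*s**2 - 3*s - 18) ds = -13/2; the area of that piece is 13/2.
Total area = 17/2 + 13/2 = 15.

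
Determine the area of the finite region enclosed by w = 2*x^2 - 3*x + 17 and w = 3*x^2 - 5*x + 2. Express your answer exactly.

Set the curves equal: 2*x^2 - 3*x + 17 = 3*x^2 - 5*x + 2, so -x^2 + 2*x + 15 = 0, which factors as -(x - 5)*(x + 3) = 0. The curves meet at x = -3, 5.
On [-3, 5], w = 2*x^2 - 3*x + 17 is on top; that piece has area ∫[-3,5] (-x^2 + 2*x + 15) dx = 256/3.

256/3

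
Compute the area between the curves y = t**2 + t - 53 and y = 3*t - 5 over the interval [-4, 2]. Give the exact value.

On [-4, 2], (t**2 + t - 53) - (3*t - 5) = t**2 - 2*t - 48 is ≤ 0 throughout, so the area is a single integral of |t**2 - 2*t - 48|.
∫[-4,2] (t**2 - 2*t - 48) dt = -252; the area of that piece is 252.

252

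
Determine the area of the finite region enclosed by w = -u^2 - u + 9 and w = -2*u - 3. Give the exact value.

Set the curves equal: -u^2 - u + 9 = -2*u - 3, so -u^2 + u + 12 = 0, which factors as -(u - 4)*(u + 3) = 0. The curves meet at u = -3, 4.
On [-3, 4], w = -u^2 - u + 9 is on top; that piece has area ∫[-3,4] (-u^2 + u + 12) du = 343/6.

343/6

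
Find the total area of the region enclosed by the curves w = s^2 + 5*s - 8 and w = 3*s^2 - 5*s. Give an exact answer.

9

Set the curves equal: s^2 + 5*s - 8 = 3*s^2 - 5*s, so -2*s^2 + 10*s - 8 = 0, which factors as -2*(s - 4)*(s - 1) = 0. The curves meet at s = 1, 4.
On [1, 4], w = s^2 + 5*s - 8 is on top; that piece has area ∫[1,4] (-2*s^2 + 10*s - 8) ds = 9.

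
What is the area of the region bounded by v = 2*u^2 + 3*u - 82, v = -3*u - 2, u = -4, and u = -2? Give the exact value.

476/3

On [-4, -2], (2*u^2 + 3*u - 82) - (-3*u - 2) = 2*u^2 + 6*u - 80 is ≤ 0 throughout, so the area is a single integral of |2*u^2 + 6*u - 80|.
∫[-4,-2] (2*u^2 + 6*u - 80) du = -476/3; the area of that piece is 476/3.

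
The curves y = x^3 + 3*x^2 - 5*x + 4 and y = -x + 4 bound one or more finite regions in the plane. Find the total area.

Set the curves equal: x^3 + 3*x^2 - 5*x + 4 = -x + 4, so x^3 + 3*x^2 - 4*x = 0, which factors as x*(x - 1)*(x + 4) = 0. The curves meet at x = -4, 0, 1.
On [-4, 0], y = x^3 + 3*x^2 - 5*x + 4 is on top; that piece has area ∫[-4,0] (x^3 + 3*x^2 - 4*x) dx = 32.
On [0, 1], y = -x + 4 is on top; that piece has area ∫[0,1] (-(x^3 + 3*x^2 - 4*x)) dx = 3/4.
Total enclosed area = 32 + 3/4 = 131/4.

131/4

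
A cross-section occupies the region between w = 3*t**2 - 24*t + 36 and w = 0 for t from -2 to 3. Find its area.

The difference (3*t**2 - 24*t + 36) - (0) = 3*t**2 - 24*t + 36 changes sign at t = 2 inside [-2, 3], so split the integral there.
∫[-2,2] (3*t**2 - 24*t + 36) dt = 160.
∫[2,3] (3*t**2 - 24*t + 36) dt = -5; the area of that piece is 5.
Total area = 160 + 5 = 165.

165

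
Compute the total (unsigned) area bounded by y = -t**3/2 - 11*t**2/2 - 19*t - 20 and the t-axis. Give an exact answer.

The curve meets the t-axis where -t**3/2 - 11*t**2/2 - 19*t - 20 = 0, i.e. -(t + 2)*(t + 4)*(t + 5)/2 = 0, at t = -5, -4, -2.
On [-5, -4] the curve lies below the axis; ∫[-5,-4] (-t**3/2 - 11*t**2/2 - 19*t - 20) dt = -5/24, giving area 5/24.
On [-4, -2] the curve lies above the axis; ∫[-4,-2] (-t**3/2 - 11*t**2/2 - 19*t - 20) dt = 4/3, giving area 4/3.
Total area = 5/24 + 4/3 = 37/24.

37/24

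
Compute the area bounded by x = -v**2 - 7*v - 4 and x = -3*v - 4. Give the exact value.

32/3

Both boundary curves give x as a function of v, so integrate with respect to v. Setting them equal: -v**2 - 4*v = 0, i.e. -v*(v + 4) = 0, so they meet at v = -4, 0.
For v in [-4, 0], x = -v**2 - 7*v - 4 is on the right; area = ∫[-4,0] (-v**2 - 4*v) dv = 32/3.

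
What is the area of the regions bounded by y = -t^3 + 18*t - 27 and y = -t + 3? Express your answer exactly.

Set the curves equal: -t^3 + 18*t - 27 = -t + 3, so -t^3 + 19*t - 30 = 0, which factors as -(t - 3)*(t - 2)*(t + 5) = 0. The curves meet at t = -5, 2, 3.
On [-5, 2], y = -t + 3 is on top; that piece has area ∫[-5,2] (-(-t^3 + 19*t - 30)) dt = 1029/4.
On [2, 3], y = -t^3 + 18*t - 27 is on top; that piece has area ∫[2,3] (-t^3 + 19*t - 30) dt = 5/4.
Total enclosed area = 1029/4 + 5/4 = 517/2.

517/2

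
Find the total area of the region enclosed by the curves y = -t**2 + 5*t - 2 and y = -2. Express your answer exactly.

Set the curves equal: -t**2 + 5*t - 2 = -2, so -t**2 + 5*t = 0, which factors as -t*(t - 5) = 0. The curves meet at t = 0, 5.
On [0, 5], y = -t**2 + 5*t - 2 is on top; that piece has area ∫[0,5] (-t**2 + 5*t) dt = 125/6.

125/6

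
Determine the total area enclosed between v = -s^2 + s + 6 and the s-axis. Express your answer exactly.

125/6

The curve meets the s-axis where -s^2 + s + 6 = 0, i.e. -(s - 3)*(s + 2) = 0, at s = -2, 3.
On [-2, 3] the curve lies above the axis; ∫[-2,3] (-s^2 + s + 6) ds = 125/6, giving area 125/6.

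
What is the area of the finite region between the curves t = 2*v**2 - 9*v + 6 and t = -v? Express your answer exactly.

Both boundary curves give t as a function of v, so integrate with respect to v. Setting them equal: 2*v**2 - 8*v + 6 = 0, i.e. 2*(v - 3)*(v - 1) = 0, so they meet at v = 1, 3.
For v in [1, 3], t = 2*v**2 - 9*v + 6 is on the left; area = ∫[1,3] (-(2*v**2 - 8*v + 6)) dv = 8/3.

8/3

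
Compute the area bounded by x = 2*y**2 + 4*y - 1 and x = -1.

Both boundary curves give x as a function of y, so integrate with respect to y. Setting them equal: 2*y**2 + 4*y = 0, i.e. 2*y*(y + 2) = 0, so they meet at y = -2, 0.
For y in [-2, 0], x = 2*y**2 + 4*y - 1 is on the left; area = ∫[-2,0] (-(2*y**2 + 4*y)) dy = 8/3.

8/3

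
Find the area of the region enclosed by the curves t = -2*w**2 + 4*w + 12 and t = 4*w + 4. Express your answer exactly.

Both boundary curves give t as a function of w, so integrate with respect to w. Setting them equal: -2*w**2 + 8 = 0, i.e. -2*(w - 2)*(w + 2) = 0, so they meet at w = -2, 2.
For w in [-2, 2], t = -2*w**2 + 4*w + 12 is on the right; area = ∫[-2,2] (-2*w**2 + 8) dw = 64/3.

64/3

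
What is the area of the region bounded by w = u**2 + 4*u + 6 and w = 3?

Set the curves equal: u**2 + 4*u + 6 = 3, so u**2 + 4*u + 3 = 0, which factors as (u + 1)*(u + 3) = 0. The curves meet at u = -3, -1.
On [-3, -1], w = 3 is on top; that piece has area ∫[-3,-1] (-(u**2 + 4*u + 3)) du = 4/3.

4/3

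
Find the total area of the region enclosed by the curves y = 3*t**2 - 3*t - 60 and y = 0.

729/2

Set the curves equal: 3*t**2 - 3*t - 60 = 0, so 3*t**2 - 3*t - 60 = 0, which factors as 3*(t - 5)*(t + 4) = 0. The curves meet at t = -4, 5.
On [-4, 5], y = 0 is on top; that piece has area ∫[-4,5] (-(3*t**2 - 3*t - 60)) dt = 729/2.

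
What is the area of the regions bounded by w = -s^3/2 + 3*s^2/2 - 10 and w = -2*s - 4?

Set the curves equal: -s^3/2 + 3*s^2/2 - 10 = -2*s - 4, so -s^3/2 + 3*s^2/2 + 2*s - 6 = 0, which factors as -(s - 3)*(s - 2)*(s + 2)/2 = 0. The curves meet at s = -2, 2, 3.
On [-2, 2], w = -2*s - 4 is on top; that piece has area ∫[-2,2] (-(-s^3/2 + 3*s^2/2 + 2*s - 6)) ds = 16.
On [2, 3], w = -s^3/2 + 3*s^2/2 - 10 is on top; that piece has area ∫[2,3] (-s^3/2 + 3*s^2/2 + 2*s - 6) ds = 3/8.
Total enclosed area = 16 + 3/8 = 131/8.

131/8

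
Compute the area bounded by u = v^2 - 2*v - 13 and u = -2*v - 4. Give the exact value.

36

Both boundary curves give u as a function of v, so integrate with respect to v. Setting them equal: v^2 - 9 = 0, i.e. (v - 3)*(v + 3) = 0, so they meet at v = -3, 3.
For v in [-3, 3], u = v^2 - 2*v - 13 is on the left; area = ∫[-3,3] (-(v^2 - 9)) dv = 36.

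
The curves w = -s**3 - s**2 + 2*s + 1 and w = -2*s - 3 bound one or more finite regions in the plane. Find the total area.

Set the curves equal: -s**3 - s**2 + 2*s + 1 = -2*s - 3, so -s**3 - s**2 + 4*s + 4 = 0, which factors as -(s - 2)*(s + 1)*(s + 2) = 0. The curves meet at s = -2, -1, 2.
On [-2, -1], w = -2*s - 3 is on top; that piece has area ∫[-2,-1] (-(-s**3 - s**2 + 4*s + 4)) ds = 7/12.
On [-1, 2], w = -s**3 - s**2 + 2*s + 1 is on top; that piece has area ∫[-1,2] (-s**3 - s**2 + 4*s + 4) ds = 45/4.
Total enclosed area = 7/12 + 45/4 = 71/6.

71/6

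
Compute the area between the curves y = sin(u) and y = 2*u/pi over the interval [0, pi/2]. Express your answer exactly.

1 - pi/4

On [0, pi/2], (sin(u)) - (2*u/pi) = -2*u/pi + sin(u) is ≥ 0 throughout, so the area is a single integral of |-2*u/pi + sin(u)|.
∫[0,pi/2] (-2*u/pi + sin(u)) du = 1 - pi/4.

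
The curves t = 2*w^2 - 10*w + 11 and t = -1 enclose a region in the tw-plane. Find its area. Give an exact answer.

1/3

Both boundary curves give t as a function of w, so integrate with respect to w. Setting them equal: 2*w^2 - 10*w + 12 = 0, i.e. 2*(w - 3)*(w - 2) = 0, so they meet at w = 2, 3.
For w in [2, 3], t = 2*w^2 - 10*w + 11 is on the left; area = ∫[2,3] (-(2*w^2 - 10*w + 12)) dw = 1/3.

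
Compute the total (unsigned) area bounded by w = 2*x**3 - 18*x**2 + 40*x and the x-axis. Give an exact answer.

The curve meets the x-axis where 2*x**3 - 18*x**2 + 40*x = 0, i.e. 2*x*(x - 5)*(x - 4) = 0, at x = 0, 4, 5.
On [0, 4] the curve lies above the axis; ∫[0,4] (2*x**3 - 18*x**2 + 40*x) dx = 64, giving area 64.
On [4, 5] the curve lies below the axis; ∫[4,5] (2*x**3 - 18*x**2 + 40*x) dx = -3/2, giving area 3/2.
Total area = 64 + 3/2 = 131/2.

131/2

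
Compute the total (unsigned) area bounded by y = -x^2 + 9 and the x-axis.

The curve meets the x-axis where -x^2 + 9 = 0, i.e. -(x - 3)*(x + 3) = 0, at x = -3, 3.
On [-3, 3] the curve lies above the axis; ∫[-3,3] (-x^2 + 9) dx = 36, giving area 36.

36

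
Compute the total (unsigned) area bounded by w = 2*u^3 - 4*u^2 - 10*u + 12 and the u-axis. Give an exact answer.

253/6

The curve meets the u-axis where 2*u^3 - 4*u^2 - 10*u + 12 = 0, i.e. 2*(u - 3)*(u - 1)*(u + 2) = 0, at u = -2, 1, 3.
On [-2, 1] the curve lies above the axis; ∫[-2,1] (2*u^3 - 4*u^2 - 10*u + 12) du = 63/2, giving area 63/2.
On [1, 3] the curve lies below the axis; ∫[1,3] (2*u^3 - 4*u^2 - 10*u + 12) du = -32/3, giving area 32/3.
Total area = 63/2 + 32/3 = 253/6.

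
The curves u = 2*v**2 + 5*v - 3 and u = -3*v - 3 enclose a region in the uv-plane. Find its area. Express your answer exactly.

Both boundary curves give u as a function of v, so integrate with respect to v. Setting them equal: 2*v**2 + 8*v = 0, i.e. 2*v*(v + 4) = 0, so they meet at v = -4, 0.
For v in [-4, 0], u = 2*v**2 + 5*v - 3 is on the left; area = ∫[-4,0] (-(2*v**2 + 8*v)) dv = 64/3.

64/3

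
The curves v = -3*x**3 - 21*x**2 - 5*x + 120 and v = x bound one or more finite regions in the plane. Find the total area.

Set the curves equal: -3*x**3 - 21*x**2 - 5*x + 120 = x, so -3*x**3 - 21*x**2 - 6*x + 120 = 0, which factors as -3*(x - 2)*(x + 4)*(x + 5) = 0. The curves meet at x = -5, -4, 2.
On [-5, -4], v = x is on top; that piece has area ∫[-5,-4] (-(-3*x**3 - 21*x**2 - 6*x + 120)) dx = 13/4.
On [-4, 2], v = -3*x**3 - 21*x**2 - 5*x + 120 is on top; that piece has area ∫[-4,2] (-3*x**3 - 21*x**2 - 6*x + 120) dx = 432.
Total enclosed area = 13/4 + 432 = 1741/4.

1741/4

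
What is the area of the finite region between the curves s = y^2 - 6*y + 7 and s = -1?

4/3

Both boundary curves give s as a function of y, so integrate with respect to y. Setting them equal: y^2 - 6*y + 8 = 0, i.e. (y - 4)*(y - 2) = 0, so they meet at y = 2, 4.
For y in [2, 4], s = y^2 - 6*y + 7 is on the left; area = ∫[2,4] (-(y^2 - 6*y + 8)) dy = 4/3.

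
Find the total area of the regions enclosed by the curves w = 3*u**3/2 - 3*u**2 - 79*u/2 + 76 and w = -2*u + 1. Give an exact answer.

2459/4

Set the curves equal: 3*u**3/2 - 3*u**2 - 79*u/2 + 76 = -2*u + 1, so 3*u**3/2 - 3*u**2 - 75*u/2 + 75 = 0, which factors as 3*(u - 5)*(u - 2)*(u + 5)/2 = 0. The curves meet at u = -5, 2, 5.
On [-5, 2], w = 3*u**3/2 - 3*u**2 - 79*u/2 + 76 is on top; that piece has area ∫[-5,2] (3*u**3/2 - 3*u**2 - 75*u/2 + 75) du = 4459/8.
On [2, 5], w = -2*u + 1 is on top; that piece has area ∫[2,5] (-(3*u**3/2 - 3*u**2 - 75*u/2 + 75)) du = 459/8.
Total enclosed area = 4459/8 + 459/8 = 2459/4.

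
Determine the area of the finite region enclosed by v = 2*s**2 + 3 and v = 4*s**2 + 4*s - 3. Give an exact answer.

64/3

Set the curves equal: 2*s**2 + 3 = 4*s**2 + 4*s - 3, so -2*s**2 - 4*s + 6 = 0, which factors as -2*(s - 1)*(s + 3) = 0. The curves meet at s = -3, 1.
On [-3, 1], v = 2*s**2 + 3 is on top; that piece has area ∫[-3,1] (-2*s**2 - 4*s + 6) ds = 64/3.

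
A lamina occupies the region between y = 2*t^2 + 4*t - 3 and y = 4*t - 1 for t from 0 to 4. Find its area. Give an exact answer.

112/3

The difference (2*t^2 + 4*t - 3) - (4*t - 1) = 2*t^2 - 2 changes sign at t = 1 inside [0, 4], so split the integral there.
∫[0,1] (2*t^2 - 2) dt = -4/3; the area of that piece is 4/3.
∫[1,4] (2*t^2 - 2) dt = 36.
Total area = 4/3 + 36 = 112/3.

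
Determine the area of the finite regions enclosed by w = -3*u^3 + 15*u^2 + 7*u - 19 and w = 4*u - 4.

Set the curves equal: -3*u^3 + 15*u^2 + 7*u - 19 = 4*u - 4, so -3*u^3 + 15*u^2 + 3*u - 15 = 0, which factors as -3*(u - 5)*(u - 1)*(u + 1) = 0. The curves meet at u = -1, 1, 5.
On [-1, 1], w = 4*u - 4 is on top; that piece has area ∫[-1,1] (-(-3*u^3 + 15*u^2 + 3*u - 15)) du = 20.
On [1, 5], w = -3*u^3 + 15*u^2 + 7*u - 19 is on top; that piece has area ∫[1,5] (-3*u^3 + 15*u^2 + 3*u - 15) du = 128.
Total enclosed area = 20 + 128 = 148.

148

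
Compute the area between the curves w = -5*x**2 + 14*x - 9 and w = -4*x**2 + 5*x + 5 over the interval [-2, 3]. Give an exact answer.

127/2

The difference (-5*x**2 + 14*x - 9) - (-4*x**2 + 5*x + 5) = -x**2 + 9*x - 14 changes sign at x = 2 inside [-2, 3], so split the integral there.
∫[-2,2] (-x**2 + 9*x - 14) dx = -184/3; the area of that piece is 184/3.
∫[2,3] (-x**2 + 9*x - 14) dx = 13/6.
Total area = 184/3 + 13/6 = 127/2.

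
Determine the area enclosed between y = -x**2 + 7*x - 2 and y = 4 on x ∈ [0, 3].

61/6

The difference (-x**2 + 7*x - 2) - (4) = -x**2 + 7*x - 6 changes sign at x = 1 inside [0, 3], so split the integral there.
∫[0,1] (-x**2 + 7*x - 6) dx = -17/6; the area of that piece is 17/6.
∫[1,3] (-x**2 + 7*x - 6) dx = 22/3.
Total area = 17/6 + 22/3 = 61/6.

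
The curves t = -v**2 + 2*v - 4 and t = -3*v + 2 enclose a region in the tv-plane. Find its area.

Both boundary curves give t as a function of v, so integrate with respect to v. Setting them equal: -v**2 + 5*v - 6 = 0, i.e. -(v - 3)*(v - 2) = 0, so they meet at v = 2, 3.
For v in [2, 3], t = -v**2 + 2*v - 4 is on the right; area = ∫[2,3] (-v**2 + 5*v - 6) dv = 1/6.

1/6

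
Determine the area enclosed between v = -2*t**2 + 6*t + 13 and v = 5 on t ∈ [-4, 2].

90

The difference (-2*t**2 + 6*t + 13) - (5) = -2*t**2 + 6*t + 8 changes sign at t = -1 inside [-4, 2], so split the integral there.
∫[-4,-1] (-2*t**2 + 6*t + 8) dt = -63; the area of that piece is 63.
∫[-1,2] (-2*t**2 + 6*t + 8) dt = 27.
Total area = 63 + 27 = 90.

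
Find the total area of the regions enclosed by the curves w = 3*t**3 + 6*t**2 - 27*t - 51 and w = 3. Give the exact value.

443/2

Set the curves equal: 3*t**3 + 6*t**2 - 27*t - 51 = 3, so 3*t**3 + 6*t**2 - 27*t - 54 = 0, which factors as 3*(t - 3)*(t + 2)*(t + 3) = 0. The curves meet at t = -3, -2, 3.
On [-3, -2], w = 3*t**3 + 6*t**2 - 27*t - 51 is on top; that piece has area ∫[-3,-2] (3*t**3 + 6*t**2 - 27*t - 54) dt = 11/4.
On [-2, 3], w = 3 is on top; that piece has area ∫[-2,3] (-(3*t**3 + 6*t**2 - 27*t - 54)) dt = 875/4.
Total enclosed area = 11/4 + 875/4 = 443/2.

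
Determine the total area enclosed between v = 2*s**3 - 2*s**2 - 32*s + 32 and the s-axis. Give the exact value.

863/3

The curve meets the s-axis where 2*s**3 - 2*s**2 - 32*s + 32 = 0, i.e. 2*(s - 4)*(s - 1)*(s + 4) = 0, at s = -4, 1, 4.
On [-4, 1] the curve lies above the axis; ∫[-4,1] (2*s**3 - 2*s**2 - 32*s + 32) ds = 1375/6, giving area 1375/6.
On [1, 4] the curve lies below the axis; ∫[1,4] (2*s**3 - 2*s**2 - 32*s + 32) ds = -117/2, giving area 117/2.
Total area = 1375/6 + 117/2 = 863/3.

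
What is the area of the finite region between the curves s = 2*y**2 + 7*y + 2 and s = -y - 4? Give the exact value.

Both boundary curves give s as a function of y, so integrate with respect to y. Setting them equal: 2*y**2 + 8*y + 6 = 0, i.e. 2*(y + 1)*(y + 3) = 0, so they meet at y = -3, -1.
For y in [-3, -1], s = 2*y**2 + 7*y + 2 is on the left; area = ∫[-3,-1] (-(2*y**2 + 8*y + 6)) dy = 8/3.

8/3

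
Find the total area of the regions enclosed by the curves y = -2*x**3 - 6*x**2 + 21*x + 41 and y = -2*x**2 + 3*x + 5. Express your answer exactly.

Set the curves equal: -2*x**3 - 6*x**2 + 21*x + 41 = -2*x**2 + 3*x + 5, so -2*x**3 - 4*x**2 + 18*x + 36 = 0, which factors as -2*(x - 3)*(x + 2)*(x + 3) = 0. The curves meet at x = -3, -2, 3.
On [-3, -2], y = -2*x**2 + 3*x + 5 is on top; that piece has area ∫[-3,-2] (-(-2*x**3 - 4*x**2 + 18*x + 36)) dx = 11/6.
On [-2, 3], y = -2*x**3 - 6*x**2 + 21*x + 41 is on top; that piece has area ∫[-2,3] (-2*x**3 - 4*x**2 + 18*x + 36) dx = 875/6.
Total enclosed area = 11/6 + 875/6 = 443/3.

443/3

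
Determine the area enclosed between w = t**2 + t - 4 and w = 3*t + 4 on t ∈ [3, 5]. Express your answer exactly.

The difference (t**2 + t - 4) - (3*t + 4) = t**2 - 2*t - 8 changes sign at t = 4 inside [3, 5], so split the integral there.
∫[3,4] (t**2 - 2*t - 8) dt = -8/3; the area of that piece is 8/3.
∫[4,5] (t**2 - 2*t - 8) dt = 10/3.
Total area = 8/3 + 10/3 = 6.

6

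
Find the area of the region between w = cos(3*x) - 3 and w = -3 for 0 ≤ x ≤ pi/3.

The difference (cos(3*x) - 3) - (-3) = cos(3*x) changes sign at x = pi/6 inside [0, pi/3], so split the integral there.
∫[0,pi/6] (cos(3*x)) dx = 1/3.
∫[pi/6,pi/3] (cos(3*x)) dx = -1/3; the area of that piece is 1/3.
Total area = 1/3 + 1/3 = 2/3.

2/3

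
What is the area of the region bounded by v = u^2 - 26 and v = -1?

Set the curves equal: u^2 - 26 = -1, so u^2 - 25 = 0, which factors as (u - 5)*(u + 5) = 0. The curves meet at u = -5, 5.
On [-5, 5], v = -1 is on top; that piece has area ∫[-5,5] (-(u^2 - 25)) du = 500/3.

500/3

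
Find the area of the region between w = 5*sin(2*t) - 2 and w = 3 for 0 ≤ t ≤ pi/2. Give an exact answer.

On [0, pi/2], (5*sin(2*t) - 2) - (3) = 5*sin(2*t) - 5 is ≤ 0 throughout, so the area is a single integral of |5*sin(2*t) - 5|.
∫[0,pi/2] (5*sin(2*t) - 5) dt = 5 - 5*pi/2; the area of that piece is -5 + 5*pi/2.

-5 + 5*pi/2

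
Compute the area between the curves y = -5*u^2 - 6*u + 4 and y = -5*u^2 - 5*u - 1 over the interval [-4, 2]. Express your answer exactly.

On [-4, 2], (-5*u^2 - 6*u + 4) - (-5*u^2 - 5*u - 1) = -u + 5 is ≥ 0 throughout, so the area is a single integral of |-u + 5|.
∫[-4,2] (-u + 5) du = 36.

36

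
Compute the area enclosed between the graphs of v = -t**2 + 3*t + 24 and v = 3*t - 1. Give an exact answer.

Set the curves equal: -t**2 + 3*t + 24 = 3*t - 1, so -t**2 + 25 = 0, which factors as -(t - 5)*(t + 5) = 0. The curves meet at t = -5, 5.
On [-5, 5], v = -t**2 + 3*t + 24 is on top; that piece has area ∫[-5,5] (-t**2 + 25) dt = 500/3.

500/3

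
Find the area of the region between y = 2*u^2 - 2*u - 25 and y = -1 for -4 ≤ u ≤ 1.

77

The difference (2*u^2 - 2*u - 25) - (-1) = 2*u^2 - 2*u - 24 changes sign at u = -3 inside [-4, 1], so split the integral there.
∫[-4,-3] (2*u^2 - 2*u - 24) du = 23/3.
∫[-3,1] (2*u^2 - 2*u - 24) du = -208/3; the area of that piece is 208/3.
Total area = 23/3 + 208/3 = 77.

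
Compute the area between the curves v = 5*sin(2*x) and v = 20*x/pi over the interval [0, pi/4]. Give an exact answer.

5/2 - 5*pi/8

On [0, pi/4], (5*sin(2*x)) - (20*x/pi) = -20*x/pi + 5*sin(2*x) is ≥ 0 throughout, so the area is a single integral of |-20*x/pi + 5*sin(2*x)|.
∫[0,pi/4] (-20*x/pi + 5*sin(2*x)) dx = 5/2 - 5*pi/8.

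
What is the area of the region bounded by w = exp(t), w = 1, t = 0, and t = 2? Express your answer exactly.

-3 + exp(2)

On [0, 2], (exp(t)) - (1) = exp(t) - 1 is ≥ 0 throughout, so the area is a single integral of |exp(t) - 1|.
∫[0,2] (exp(t) - 1) dt = -3 + exp(2).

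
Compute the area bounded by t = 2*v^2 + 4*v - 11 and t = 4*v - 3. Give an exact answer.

64/3

Both boundary curves give t as a function of v, so integrate with respect to v. Setting them equal: 2*v^2 - 8 = 0, i.e. 2*(v - 2)*(v + 2) = 0, so they meet at v = -2, 2.
For v in [-2, 2], t = 2*v^2 + 4*v - 11 is on the left; area = ∫[-2,2] (-(2*v^2 - 8)) dv = 64/3.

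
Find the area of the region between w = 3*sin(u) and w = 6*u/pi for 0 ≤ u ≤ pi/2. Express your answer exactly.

On [0, pi/2], (3*sin(u)) - (6*u/pi) = -6*u/pi + 3*sin(u) is ≥ 0 throughout, so the area is a single integral of |-6*u/pi + 3*sin(u)|.
∫[0,pi/2] (-6*u/pi + 3*sin(u)) du = 3 - 3*pi/4.

3 - 3*pi/4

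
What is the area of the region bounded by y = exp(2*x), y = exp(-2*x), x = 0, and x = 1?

On [0, 1], (exp(2*x)) - (exp(-2*x)) = exp(2*x) - exp(-2*x) is ≥ 0 throughout, so the area is a single integral of |exp(2*x) - exp(-2*x)|.
∫[0,1] (exp(2*x) - exp(-2*x)) dx = -1 + exp(-2)/2 + exp(2)/2.

-1 + exp(-2)/2 + exp(2)/2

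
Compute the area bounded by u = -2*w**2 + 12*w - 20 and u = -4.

Both boundary curves give u as a function of w, so integrate with respect to w. Setting them equal: -2*w**2 + 12*w - 16 = 0, i.e. -2*(w - 4)*(w - 2) = 0, so they meet at w = 2, 4.
For w in [2, 4], u = -2*w**2 + 12*w - 20 is on the right; area = ∫[2,4] (-2*w**2 + 12*w - 16) dw = 8/3.

8/3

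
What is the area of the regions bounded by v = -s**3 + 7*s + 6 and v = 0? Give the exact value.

Set the curves equal: -s**3 + 7*s + 6 = 0, so -s**3 + 7*s + 6 = 0, which factors as -(s - 3)*(s + 1)*(s + 2) = 0. The curves meet at s = -2, -1, 3.
On [-2, -1], v = 0 is on top; that piece has area ∫[-2,-1] (-(-s**3 + 7*s + 6)) ds = 3/4.
On [-1, 3], v = -s**3 + 7*s + 6 is on top; that piece has area ∫[-1,3] (-s**3 + 7*s + 6) ds = 32.
Total enclosed area = 3/4 + 32 = 131/4.

131/4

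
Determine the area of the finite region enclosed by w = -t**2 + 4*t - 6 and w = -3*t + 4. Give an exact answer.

Set the curves equal: -t**2 + 4*t - 6 = -3*t + 4, so -t**2 + 7*t - 10 = 0, which factors as -(t - 5)*(t - 2) = 0. The curves meet at t = 2, 5.
On [2, 5], w = -t**2 + 4*t - 6 is on top; that piece has area ∫[2,5] (-t**2 + 7*t - 10) dt = 9/2.

9/2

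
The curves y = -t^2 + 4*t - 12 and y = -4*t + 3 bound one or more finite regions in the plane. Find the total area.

4/3

Set the curves equal: -t^2 + 4*t - 12 = -4*t + 3, so -t^2 + 8*t - 15 = 0, which factors as -(t - 5)*(t - 3) = 0. The curves meet at t = 3, 5.
On [3, 5], y = -t^2 + 4*t - 12 is on top; that piece has area ∫[3,5] (-t^2 + 8*t - 15) dt = 4/3.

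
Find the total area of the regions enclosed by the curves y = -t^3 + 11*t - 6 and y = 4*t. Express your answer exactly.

Set the curves equal: -t^3 + 11*t - 6 = 4*t, so -t^3 + 7*t - 6 = 0, which factors as -(t - 2)*(t - 1)*(t + 3) = 0. The curves meet at t = -3, 1, 2.
On [-3, 1], y = 4*t is on top; that piece has area ∫[-3,1] (-(-t^3 + 7*t - 6)) dt = 32.
On [1, 2], y = -t^3 + 11*t - 6 is on top; that piece has area ∫[1,2] (-t^3 + 7*t - 6) dt = 3/4.
Total enclosed area = 32 + 3/4 = 131/4.

131/4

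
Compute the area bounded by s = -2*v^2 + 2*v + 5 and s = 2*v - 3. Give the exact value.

Both boundary curves give s as a function of v, so integrate with respect to v. Setting them equal: -2*v^2 + 8 = 0, i.e. -2*(v - 2)*(v + 2) = 0, so they meet at v = -2, 2.
For v in [-2, 2], s = -2*v^2 + 2*v + 5 is on the right; area = ∫[-2,2] (-2*v^2 + 8) dv = 64/3.

64/3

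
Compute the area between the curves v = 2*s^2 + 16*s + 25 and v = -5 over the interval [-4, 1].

The difference (2*s^2 + 16*s + 25) - (-5) = 2*s^2 + 16*s + 30 changes sign at s = -3 inside [-4, 1], so split the integral there.
∫[-4,-3] (2*s^2 + 16*s + 30) ds = -4/3; the area of that piece is 4/3.
∫[-3,1] (2*s^2 + 16*s + 30) ds = 224/3.
Total area = 4/3 + 224/3 = 76.

76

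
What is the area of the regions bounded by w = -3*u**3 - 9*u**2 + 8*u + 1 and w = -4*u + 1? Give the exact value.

393/4

Set the curves equal: -3*u**3 - 9*u**2 + 8*u + 1 = -4*u + 1, so -3*u**3 - 9*u**2 + 12*u = 0, which factors as -3*u*(u - 1)*(u + 4) = 0. The curves meet at u = -4, 0, 1.
On [-4, 0], w = -4*u + 1 is on top; that piece has area ∫[-4,0] (-(-3*u**3 - 9*u**2 + 12*u)) du = 96.
On [0, 1], w = -3*u**3 - 9*u**2 + 8*u + 1 is on top; that piece has area ∫[0,1] (-3*u**3 - 9*u**2 + 12*u) du = 9/4.
Total enclosed area = 96 + 9/4 = 393/4.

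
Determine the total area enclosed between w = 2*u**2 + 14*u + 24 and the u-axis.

The curve meets the u-axis where 2*u**2 + 14*u + 24 = 0, i.e. 2*(u + 3)*(u + 4) = 0, at u = -4, -3.
On [-4, -3] the curve lies below the axis; ∫[-4,-3] (2*u**2 + 14*u + 24) du = -1/3, giving area 1/3.

1/3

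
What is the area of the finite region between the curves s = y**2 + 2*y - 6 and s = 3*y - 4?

Both boundary curves give s as a function of y, so integrate with respect to y. Setting them equal: y**2 - y - 2 = 0, i.e. (y - 2)*(y + 1) = 0, so they meet at y = -1, 2.
For y in [-1, 2], s = y**2 + 2*y - 6 is on the left; area = ∫[-1,2] (-(y**2 - y - 2)) dy = 9/2.

9/2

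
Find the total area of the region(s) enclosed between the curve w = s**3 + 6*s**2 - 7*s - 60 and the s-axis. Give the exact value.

517/2

The curve meets the s-axis where s**3 + 6*s**2 - 7*s - 60 = 0, i.e. (s - 3)*(s + 4)*(s + 5) = 0, at s = -5, -4, 3.
On [-5, -4] the curve lies above the axis; ∫[-5,-4] (s**3 + 6*s**2 - 7*s - 60) ds = 5/4, giving area 5/4.
On [-4, 3] the curve lies below the axis; ∫[-4,3] (s**3 + 6*s**2 - 7*s - 60) ds = -1029/4, giving area 1029/4.
Total area = 5/4 + 1029/4 = 517/2.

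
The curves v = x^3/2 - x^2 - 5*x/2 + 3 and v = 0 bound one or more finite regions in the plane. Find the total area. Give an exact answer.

Set the curves equal: x^3/2 - x^2 - 5*x/2 + 3 = 0, so x^3/2 - x^2 - 5*x/2 + 3 = 0, which factors as (x - 3)*(x - 1)*(x + 2)/2 = 0. The curves meet at x = -2, 1, 3.
On [-2, 1], v = x^3/2 - x^2 - 5*x/2 + 3 is on top; that piece has area ∫[-2,1] (x^3/2 - x^2 - 5*x/2 + 3) dx = 63/8.
On [1, 3], v = 0 is on top; that piece has area ∫[1,3] (-(x^3/2 - x^2 - 5*x/2 + 3)) dx = 8/3.
Total enclosed area = 63/8 + 8/3 = 253/24.

253/24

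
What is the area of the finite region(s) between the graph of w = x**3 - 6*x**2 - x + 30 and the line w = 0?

407/4

The curve meets the x-axis where x**3 - 6*x**2 - x + 30 = 0, i.e. (x - 5)*(x - 3)*(x + 2) = 0, at x = -2, 3, 5.
On [-2, 3] the curve lies above the axis; ∫[-2,3] (x**3 - 6*x**2 - x + 30) dx = 375/4, giving area 375/4.
On [3, 5] the curve lies below the axis; ∫[3,5] (x**3 - 6*x**2 - x + 30) dx = -8, giving area 8.
Total area = 375/4 + 8 = 407/4.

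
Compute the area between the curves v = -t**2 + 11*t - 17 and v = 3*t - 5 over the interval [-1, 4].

97/3

The difference (-t**2 + 11*t - 17) - (3*t - 5) = -t**2 + 8*t - 12 changes sign at t = 2 inside [-1, 4], so split the integral there.
∫[-1,2] (-t**2 + 8*t - 12) dt = -27; the area of that piece is 27.
∫[2,4] (-t**2 + 8*t - 12) dt = 16/3.
Total area = 27 + 16/3 = 97/3.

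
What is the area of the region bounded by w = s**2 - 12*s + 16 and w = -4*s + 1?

Set the curves equal: s**2 - 12*s + 16 = -4*s + 1, so s**2 - 8*s + 15 = 0, which factors as (s - 5)*(s - 3) = 0. The curves meet at s = 3, 5.
On [3, 5], w = -4*s + 1 is on top; that piece has area ∫[3,5] (-(s**2 - 8*s + 15)) ds = 4/3.

4/3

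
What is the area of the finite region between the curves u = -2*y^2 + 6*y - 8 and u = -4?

1/3

Both boundary curves give u as a function of y, so integrate with respect to y. Setting them equal: -2*y^2 + 6*y - 4 = 0, i.e. -2*(y - 2)*(y - 1) = 0, so they meet at y = 1, 2.
For y in [1, 2], u = -2*y^2 + 6*y - 8 is on the right; area = ∫[1,2] (-2*y^2 + 6*y - 4) dy = 1/3.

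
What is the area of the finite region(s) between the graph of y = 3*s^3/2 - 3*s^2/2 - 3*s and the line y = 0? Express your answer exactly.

The curve meets the s-axis where 3*s^3/2 - 3*s^2/2 - 3*s = 0, i.e. 3*s*(s - 2)*(s + 1)/2 = 0, at s = -1, 0, 2.
On [-1, 0] the curve lies above the axis; ∫[-1,0] (3*s^3/2 - 3*s^2/2 - 3*s) ds = 5/8, giving area 5/8.
On [0, 2] the curve lies below the axis; ∫[0,2] (3*s^3/2 - 3*s^2/2 - 3*s) ds = -4, giving area 4.
Total area = 5/8 + 4 = 37/8.

37/8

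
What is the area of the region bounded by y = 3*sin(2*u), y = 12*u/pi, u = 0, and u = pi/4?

On [0, pi/4], (3*sin(2*u)) - (12*u/pi) = -12*u/pi + 3*sin(2*u) is ≥ 0 throughout, so the area is a single integral of |-12*u/pi + 3*sin(2*u)|.
∫[0,pi/4] (-12*u/pi + 3*sin(2*u)) du = 3/2 - 3*pi/8.

3/2 - 3*pi/8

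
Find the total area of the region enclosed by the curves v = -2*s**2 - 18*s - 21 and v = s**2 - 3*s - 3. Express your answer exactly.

Set the curves equal: -2*s**2 - 18*s - 21 = s**2 - 3*s - 3, so -3*s**2 - 15*s - 18 = 0, which factors as -3*(s + 2)*(s + 3) = 0. The curves meet at s = -3, -2.
On [-3, -2], v = -2*s**2 - 18*s - 21 is on top; that piece has area ∫[-3,-2] (-3*s**2 - 15*s - 18) ds = 1/2.

1/2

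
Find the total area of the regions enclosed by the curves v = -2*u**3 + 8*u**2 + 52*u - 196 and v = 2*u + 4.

4019/3

Set the curves equal: -2*u**3 + 8*u**2 + 52*u - 196 = 2*u + 4, so -2*u**3 + 8*u**2 + 50*u - 200 = 0, which factors as -2*(u - 5)*(u - 4)*(u + 5) = 0. The curves meet at u = -5, 4, 5.
On [-5, 4], v = 2*u + 4 is on top; that piece has area ∫[-5,4] (-(-2*u**3 + 8*u**2 + 50*u - 200)) du = 2673/2.
On [4, 5], v = -2*u**3 + 8*u**2 + 52*u - 196 is on top; that piece has area ∫[4,5] (-2*u**3 + 8*u**2 + 50*u - 200) du = 19/6.
Total enclosed area = 2673/2 + 19/6 = 4019/3.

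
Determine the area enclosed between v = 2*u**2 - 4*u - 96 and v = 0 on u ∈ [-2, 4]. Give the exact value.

552

On [-2, 4], (2*u**2 - 4*u - 96) - (0) = 2*u**2 - 4*u - 96 is ≤ 0 throughout, so the area is a single integral of |2*u**2 - 4*u - 96|.
∫[-2,4] (2*u**2 - 4*u - 96) du = -552; the area of that piece is 552.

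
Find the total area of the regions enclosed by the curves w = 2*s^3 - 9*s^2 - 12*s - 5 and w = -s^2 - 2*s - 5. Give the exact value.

Set the curves equal: 2*s^3 - 9*s^2 - 12*s - 5 = -s^2 - 2*s - 5, so 2*s^3 - 8*s^2 - 10*s = 0, which factors as 2*s*(s - 5)*(s + 1) = 0. The curves meet at s = -1, 0, 5.
On [-1, 0], w = 2*s^3 - 9*s^2 - 12*s - 5 is on top; that piece has area ∫[-1,0] (2*s^3 - 8*s^2 - 10*s) ds = 11/6.
On [0, 5], w = -s^2 - 2*s - 5 is on top; that piece has area ∫[0,5] (-(2*s^3 - 8*s^2 - 10*s)) ds = 875/6.
Total enclosed area = 11/6 + 875/6 = 443/3.

443/3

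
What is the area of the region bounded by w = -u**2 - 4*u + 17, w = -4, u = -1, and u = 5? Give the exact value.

244/3

The difference (-u**2 - 4*u + 17) - (-4) = -u**2 - 4*u + 21 changes sign at u = 3 inside [-1, 5], so split the integral there.
∫[-1,3] (-u**2 - 4*u + 21) du = 176/3.
∫[3,5] (-u**2 - 4*u + 21) du = -68/3; the area of that piece is 68/3.
Total area = 176/3 + 68/3 = 244/3.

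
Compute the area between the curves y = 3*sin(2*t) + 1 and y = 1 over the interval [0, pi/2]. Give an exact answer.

On [0, pi/2], (3*sin(2*t) + 1) - (1) = 3*sin(2*t) is ≥ 0 throughout, so the area is a single integral of |3*sin(2*t)|.
∫[0,pi/2] (3*sin(2*t)) dt = 3.

3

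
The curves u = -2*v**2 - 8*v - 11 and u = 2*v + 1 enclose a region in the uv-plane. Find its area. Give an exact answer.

Both boundary curves give u as a function of v, so integrate with respect to v. Setting them equal: -2*v**2 - 10*v - 12 = 0, i.e. -2*(v + 2)*(v + 3) = 0, so they meet at v = -3, -2.
For v in [-3, -2], u = -2*v**2 - 8*v - 11 is on the right; area = ∫[-3,-2] (-2*v**2 - 10*v - 12) dv = 1/3.

1/3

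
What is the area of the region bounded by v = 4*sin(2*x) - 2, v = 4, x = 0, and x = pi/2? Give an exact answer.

-4 + 3*pi

On [0, pi/2], (4*sin(2*x) - 2) - (4) = 4*sin(2*x) - 6 is ≤ 0 throughout, so the area is a single integral of |4*sin(2*x) - 6|.
∫[0,pi/2] (4*sin(2*x) - 6) dx = 4 - 3*pi; the area of that piece is -4 + 3*pi.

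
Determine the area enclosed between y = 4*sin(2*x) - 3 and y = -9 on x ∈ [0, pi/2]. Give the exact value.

On [0, pi/2], (4*sin(2*x) - 3) - (-9) = 4*sin(2*x) + 6 is ≥ 0 throughout, so the area is a single integral of |4*sin(2*x) + 6|.
∫[0,pi/2] (4*sin(2*x) + 6) dx = 4 + 3*pi.

4 + 3*pi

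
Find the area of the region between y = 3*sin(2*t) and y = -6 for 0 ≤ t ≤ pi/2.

3 + 3*pi

On [0, pi/2], (3*sin(2*t)) - (-6) = 3*sin(2*t) + 6 is ≥ 0 throughout, so the area is a single integral of |3*sin(2*t) + 6|.
∫[0,pi/2] (3*sin(2*t) + 6) dt = 3 + 3*pi.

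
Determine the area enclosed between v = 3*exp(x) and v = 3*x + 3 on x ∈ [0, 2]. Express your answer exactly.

-15 + 3*exp(2)

On [0, 2], (3*exp(x)) - (3*x + 3) = -3*x + 3*exp(x) - 3 is ≥ 0 throughout, so the area is a single integral of |-3*x + 3*exp(x) - 3|.
∫[0,2] (-3*x + 3*exp(x) - 3) dx = -15 + 3*exp(2).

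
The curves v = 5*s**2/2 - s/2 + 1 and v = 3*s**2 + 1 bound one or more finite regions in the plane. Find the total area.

1/12

Set the curves equal: 5*s**2/2 - s/2 + 1 = 3*s**2 + 1, so -s**2/2 - s/2 = 0, which factors as -s*(s + 1)/2 = 0. The curves meet at s = -1, 0.
On [-1, 0], v = 5*s**2/2 - s/2 + 1 is on top; that piece has area ∫[-1,0] (-s**2/2 - s/2) ds = 1/12.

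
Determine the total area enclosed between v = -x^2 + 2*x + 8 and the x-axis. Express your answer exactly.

36

The curve meets the x-axis where -x^2 + 2*x + 8 = 0, i.e. -(x - 4)*(x + 2) = 0, at x = -2, 4.
On [-2, 4] the curve lies above the axis; ∫[-2,4] (-x^2 + 2*x + 8) dx = 36, giving area 36.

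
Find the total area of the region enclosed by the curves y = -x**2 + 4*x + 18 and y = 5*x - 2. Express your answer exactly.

243/2

Set the curves equal: -x**2 + 4*x + 18 = 5*x - 2, so -x**2 - x + 20 = 0, which factors as -(x - 4)*(x + 5) = 0. The curves meet at x = -5, 4.
On [-5, 4], y = -x**2 + 4*x + 18 is on top; that piece has area ∫[-5,4] (-x**2 - x + 20) dx = 243/2.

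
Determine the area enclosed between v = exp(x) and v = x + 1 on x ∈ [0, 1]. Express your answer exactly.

-5/2 + exp(1)

On [0, 1], (exp(x)) - (x + 1) = -x + exp(x) - 1 is ≥ 0 throughout, so the area is a single integral of |-x + exp(x) - 1|.
∫[0,1] (-x + exp(x) - 1) dx = -5/2 + exp(1).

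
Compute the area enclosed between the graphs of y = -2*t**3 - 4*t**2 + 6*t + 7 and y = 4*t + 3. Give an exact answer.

37/6

Set the curves equal: -2*t**3 - 4*t**2 + 6*t + 7 = 4*t + 3, so -2*t**3 - 4*t**2 + 2*t + 4 = 0, which factors as -2*(t - 1)*(t + 1)*(t + 2) = 0. The curves meet at t = -2, -1, 1.
On [-2, -1], y = 4*t + 3 is on top; that piece has area ∫[-2,-1] (-(-2*t**3 - 4*t**2 + 2*t + 4)) dt = 5/6.
On [-1, 1], y = -2*t**3 - 4*t**2 + 6*t + 7 is on top; that piece has area ∫[-1,1] (-2*t**3 - 4*t**2 + 2*t + 4) dt = 16/3.
Total enclosed area = 5/6 + 16/3 = 37/6.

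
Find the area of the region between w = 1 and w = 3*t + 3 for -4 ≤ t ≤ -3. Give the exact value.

On [-4, -3], (1) - (3*t + 3) = -3*t - 2 is ≥ 0 throughout, so the area is a single integral of |-3*t - 2|.
∫[-4,-3] (-3*t - 2) dt = 17/2.

17/2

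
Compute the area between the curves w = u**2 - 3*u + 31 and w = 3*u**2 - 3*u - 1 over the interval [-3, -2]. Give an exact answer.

On [-3, -2], (u**2 - 3*u + 31) - (3*u**2 - 3*u - 1) = -2*u**2 + 32 is ≥ 0 throughout, so the area is a single integral of |-2*u**2 + 32|.
∫[-3,-2] (-2*u**2 + 32) du = 58/3.

58/3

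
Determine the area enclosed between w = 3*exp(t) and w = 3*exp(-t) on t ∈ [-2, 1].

The difference (3*exp(t)) - (3*exp(-t)) = 3*exp(t) - 3*exp(-t) changes sign at t = 0 inside [-2, 1], so split the integral there.
∫[-2,0] (3*exp(t) - 3*exp(-t)) dt = -3*exp(2) - 3*exp(-2) + 6; the area of that piece is -6 + 3*exp(-2) + 3*exp(2).
∫[0,1] (3*exp(t) - 3*exp(-t)) dt = -6 + 3*exp(-1) + 3*exp(1).
Total area = (-6 + 3*exp(-2) + 3*exp(2)) + (-6 + 3*exp(-1) + 3*exp(1)) = -12 + 3*exp(-2) + 3*exp(-1) + 3*exp(1) + 3*exp(2).

-12 + 3*exp(-2) + 3*exp(-1) + 3*exp(1) + 3*exp(2)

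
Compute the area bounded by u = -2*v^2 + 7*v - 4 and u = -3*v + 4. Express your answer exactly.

Both boundary curves give u as a function of v, so integrate with respect to v. Setting them equal: -2*v^2 + 10*v - 8 = 0, i.e. -2*(v - 4)*(v - 1) = 0, so they meet at v = 1, 4.
For v in [1, 4], u = -2*v^2 + 7*v - 4 is on the right; area = ∫[1,4] (-2*v^2 + 10*v - 8) dv = 9.

9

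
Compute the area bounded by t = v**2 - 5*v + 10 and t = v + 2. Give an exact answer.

Both boundary curves give t as a function of v, so integrate with respect to v. Setting them equal: v**2 - 6*v + 8 = 0, i.e. (v - 4)*(v - 2) = 0, so they meet at v = 2, 4.
For v in [2, 4], t = v**2 - 5*v + 10 is on the left; area = ∫[2,4] (-(v**2 - 6*v + 8)) dv = 4/3.

4/3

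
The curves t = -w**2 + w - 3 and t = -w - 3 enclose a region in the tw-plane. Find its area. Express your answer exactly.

4/3

Both boundary curves give t as a function of w, so integrate with respect to w. Setting them equal: -w**2 + 2*w = 0, i.e. -w*(w - 2) = 0, so they meet at w = 0, 2.
For w in [0, 2], t = -w**2 + w - 3 is on the right; area = ∫[0,2] (-w**2 + 2*w) dw = 4/3.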